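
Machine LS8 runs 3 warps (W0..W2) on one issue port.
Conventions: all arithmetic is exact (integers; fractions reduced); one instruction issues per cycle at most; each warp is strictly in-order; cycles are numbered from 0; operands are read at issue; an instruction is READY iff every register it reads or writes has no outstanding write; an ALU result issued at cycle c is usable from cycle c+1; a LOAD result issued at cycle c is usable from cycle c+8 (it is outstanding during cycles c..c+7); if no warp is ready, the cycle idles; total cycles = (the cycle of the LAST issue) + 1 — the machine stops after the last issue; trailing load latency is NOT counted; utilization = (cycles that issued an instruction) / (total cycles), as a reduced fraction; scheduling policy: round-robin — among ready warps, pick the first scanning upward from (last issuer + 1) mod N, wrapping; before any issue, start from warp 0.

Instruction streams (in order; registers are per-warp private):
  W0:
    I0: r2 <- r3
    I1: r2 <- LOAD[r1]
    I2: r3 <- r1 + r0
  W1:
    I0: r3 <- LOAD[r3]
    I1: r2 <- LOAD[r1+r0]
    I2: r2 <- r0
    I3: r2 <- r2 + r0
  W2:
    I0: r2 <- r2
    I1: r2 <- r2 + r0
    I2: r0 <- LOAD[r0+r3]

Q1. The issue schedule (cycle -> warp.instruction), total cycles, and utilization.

cycle 0: W0.I0
cycle 1: W1.I0
cycle 2: W2.I0
cycle 3: W0.I1
cycle 4: W1.I1
cycle 5: W2.I1
cycle 6: W0.I2
cycle 7: W2.I2
cycle 8: idle
cycle 9: idle
cycle 10: idle
cycle 11: idle
cycle 12: W1.I2
cycle 13: W1.I3

Answer: 14 cycles, utilization 5/7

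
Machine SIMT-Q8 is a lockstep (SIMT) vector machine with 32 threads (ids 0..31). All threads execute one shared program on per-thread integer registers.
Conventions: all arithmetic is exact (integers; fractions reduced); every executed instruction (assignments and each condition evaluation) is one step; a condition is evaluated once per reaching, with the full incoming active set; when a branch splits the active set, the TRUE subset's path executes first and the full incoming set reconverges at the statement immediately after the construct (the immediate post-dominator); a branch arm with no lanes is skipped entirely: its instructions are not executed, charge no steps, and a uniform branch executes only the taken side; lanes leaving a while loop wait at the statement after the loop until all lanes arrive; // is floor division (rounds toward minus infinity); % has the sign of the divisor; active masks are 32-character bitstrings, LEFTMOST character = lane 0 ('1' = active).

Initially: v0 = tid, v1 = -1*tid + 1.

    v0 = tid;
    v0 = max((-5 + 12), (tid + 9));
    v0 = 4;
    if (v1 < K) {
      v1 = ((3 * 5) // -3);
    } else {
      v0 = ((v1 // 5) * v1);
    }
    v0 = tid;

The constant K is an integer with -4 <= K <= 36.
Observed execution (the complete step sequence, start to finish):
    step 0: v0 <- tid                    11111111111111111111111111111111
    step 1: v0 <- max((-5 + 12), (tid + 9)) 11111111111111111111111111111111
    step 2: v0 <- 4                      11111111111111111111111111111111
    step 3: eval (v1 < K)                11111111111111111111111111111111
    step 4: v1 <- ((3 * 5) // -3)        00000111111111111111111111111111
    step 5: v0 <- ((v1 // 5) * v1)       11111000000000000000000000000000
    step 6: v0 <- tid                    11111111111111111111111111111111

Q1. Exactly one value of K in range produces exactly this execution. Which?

Answer: K = -3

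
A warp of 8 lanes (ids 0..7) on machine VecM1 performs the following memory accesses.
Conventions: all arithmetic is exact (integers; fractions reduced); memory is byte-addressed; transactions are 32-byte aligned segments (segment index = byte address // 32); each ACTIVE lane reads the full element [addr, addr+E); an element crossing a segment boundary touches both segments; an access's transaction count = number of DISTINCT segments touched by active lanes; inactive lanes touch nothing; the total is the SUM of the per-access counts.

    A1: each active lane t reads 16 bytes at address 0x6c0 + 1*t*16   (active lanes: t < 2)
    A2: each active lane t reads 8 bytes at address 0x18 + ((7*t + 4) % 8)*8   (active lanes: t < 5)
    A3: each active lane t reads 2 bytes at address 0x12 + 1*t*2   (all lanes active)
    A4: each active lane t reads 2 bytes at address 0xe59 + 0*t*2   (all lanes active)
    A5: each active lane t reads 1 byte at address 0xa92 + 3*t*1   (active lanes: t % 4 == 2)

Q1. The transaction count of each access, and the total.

A1: 1 transaction
A2: 2 transactions
A3: 2 transactions
A4: 1 transaction
A5: 2 transactions

Answer: 1,2,2,1,2; total 8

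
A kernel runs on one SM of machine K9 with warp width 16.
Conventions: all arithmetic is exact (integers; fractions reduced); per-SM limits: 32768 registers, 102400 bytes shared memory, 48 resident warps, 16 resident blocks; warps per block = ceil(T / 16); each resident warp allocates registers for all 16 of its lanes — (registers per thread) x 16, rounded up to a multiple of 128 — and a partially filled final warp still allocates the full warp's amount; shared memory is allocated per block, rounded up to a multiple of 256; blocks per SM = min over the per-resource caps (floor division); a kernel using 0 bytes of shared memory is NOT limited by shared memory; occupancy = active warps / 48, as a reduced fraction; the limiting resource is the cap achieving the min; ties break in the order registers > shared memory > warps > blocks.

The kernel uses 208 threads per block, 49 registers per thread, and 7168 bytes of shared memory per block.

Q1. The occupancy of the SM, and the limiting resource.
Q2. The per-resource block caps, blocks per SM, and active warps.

Answer: occupancy 13/24, limited by registers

registers: 2 blocks
shared memory: 14 blocks
warps: 3 blocks
blocks: 16 blocks

Answer: 2 blocks, 26 active warps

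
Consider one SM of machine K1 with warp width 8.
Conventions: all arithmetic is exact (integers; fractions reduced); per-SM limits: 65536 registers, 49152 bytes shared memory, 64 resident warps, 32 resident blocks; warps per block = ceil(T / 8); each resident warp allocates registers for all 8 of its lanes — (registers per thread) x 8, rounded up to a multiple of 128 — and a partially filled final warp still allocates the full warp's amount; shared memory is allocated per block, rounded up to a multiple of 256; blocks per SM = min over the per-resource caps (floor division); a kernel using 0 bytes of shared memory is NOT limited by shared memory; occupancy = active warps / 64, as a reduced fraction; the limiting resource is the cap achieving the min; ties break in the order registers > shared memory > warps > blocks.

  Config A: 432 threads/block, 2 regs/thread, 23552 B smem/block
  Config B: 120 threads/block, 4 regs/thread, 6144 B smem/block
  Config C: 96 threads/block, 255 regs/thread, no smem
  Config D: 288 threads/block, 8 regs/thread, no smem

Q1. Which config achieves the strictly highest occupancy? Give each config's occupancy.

occupancies: A 27/32, B 15/16, C 3/8, D 9/16

Answer: B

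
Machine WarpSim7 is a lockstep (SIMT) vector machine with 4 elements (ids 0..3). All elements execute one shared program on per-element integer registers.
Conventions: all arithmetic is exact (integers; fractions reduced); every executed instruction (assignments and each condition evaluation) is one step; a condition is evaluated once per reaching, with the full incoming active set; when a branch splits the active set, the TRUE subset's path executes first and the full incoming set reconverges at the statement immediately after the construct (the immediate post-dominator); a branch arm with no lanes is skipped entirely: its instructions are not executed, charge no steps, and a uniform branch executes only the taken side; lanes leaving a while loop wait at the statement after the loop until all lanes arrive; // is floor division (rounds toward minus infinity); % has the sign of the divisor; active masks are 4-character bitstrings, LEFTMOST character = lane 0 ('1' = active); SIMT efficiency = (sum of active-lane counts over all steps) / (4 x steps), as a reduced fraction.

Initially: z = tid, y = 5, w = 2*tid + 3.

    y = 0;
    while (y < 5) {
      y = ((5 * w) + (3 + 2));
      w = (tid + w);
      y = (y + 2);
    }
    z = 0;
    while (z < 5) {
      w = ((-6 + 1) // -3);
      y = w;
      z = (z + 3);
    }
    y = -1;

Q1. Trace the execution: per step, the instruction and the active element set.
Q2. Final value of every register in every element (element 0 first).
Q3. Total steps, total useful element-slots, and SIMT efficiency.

step 0: y <- 0                       1111
step 1: eval (y < 5)                 1111
step 2: y <- ((5 * w) + (3 + 2))     1111
step 3: w <- (tid + w)               1111
step 4: y <- (y + 2)                 1111
step 5: eval (y < 5)                 1111
step 6: z <- 0                       1111
step 7: eval (z < 5)                 1111
step 8: w <- ((-6 + 1) // -3)        1111
step 9: y <- w                       1111
step 10: z <- (z + 3)                 1111
step 11: eval (z < 5)                 1111
step 12: w <- ((-6 + 1) // -3)        1111
step 13: y <- w                       1111
step 14: z <- (z + 3)                 1111
step 15: eval (z < 5)                 1111
step 16: y <- -1                      1111

Answer: 17 steps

z: 6,6,6,6
y: -1,-1,-1,-1
w: 1,1,1,1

steps = 17; useful = 68; efficiency = 68/68 = 1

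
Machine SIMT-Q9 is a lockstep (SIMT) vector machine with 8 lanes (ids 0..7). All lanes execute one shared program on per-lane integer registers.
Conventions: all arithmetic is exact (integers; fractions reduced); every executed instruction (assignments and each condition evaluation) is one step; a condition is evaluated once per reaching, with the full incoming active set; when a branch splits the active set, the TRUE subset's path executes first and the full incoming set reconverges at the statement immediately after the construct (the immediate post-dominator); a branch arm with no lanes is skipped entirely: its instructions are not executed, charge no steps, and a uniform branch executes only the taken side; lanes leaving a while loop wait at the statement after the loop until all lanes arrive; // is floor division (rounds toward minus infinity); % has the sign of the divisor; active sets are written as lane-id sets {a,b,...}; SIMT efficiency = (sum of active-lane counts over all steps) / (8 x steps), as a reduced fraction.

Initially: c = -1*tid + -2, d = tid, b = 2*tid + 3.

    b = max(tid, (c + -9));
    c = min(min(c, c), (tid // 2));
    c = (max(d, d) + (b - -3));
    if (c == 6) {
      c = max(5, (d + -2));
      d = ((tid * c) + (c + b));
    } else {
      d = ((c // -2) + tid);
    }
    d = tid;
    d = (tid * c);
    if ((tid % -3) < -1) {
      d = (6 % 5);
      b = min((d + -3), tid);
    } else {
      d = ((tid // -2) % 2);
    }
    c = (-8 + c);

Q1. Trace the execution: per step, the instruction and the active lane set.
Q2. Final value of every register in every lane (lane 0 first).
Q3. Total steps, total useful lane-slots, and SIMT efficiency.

step 0: b <- max(tid, (c + -9))      {0,1,2,3,4,5,6,7}
step 1: c <- min(min(c, c), (tid // 2)) {0,1,2,3,4,5,6,7}
step 2: c <- (max(d, d) + (b - -3))  {0,1,2,3,4,5,6,7}
step 3: eval (c == 6)                {0,1,2,3,4,5,6,7}
step 4: d <- ((c // -2) + tid)       {0,1,2,3,4,5,6,7}
step 5: d <- tid                     {0,1,2,3,4,5,6,7}
step 6: d <- (tid * c)               {0,1,2,3,4,5,6,7}
step 7: eval ((tid % -3) < -1)       {0,1,2,3,4,5,6,7}
step 8: d <- (6 % 5)                 {1,4,7}
step 9: b <- min((d + -3), tid)      {1,4,7}
step 10: d <- ((tid // -2) % 2)       {0,2,3,5,6}
step 11: c <- (-8 + c)                {0,1,2,3,4,5,6,7}

Answer: 12 steps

c: -5,-3,-1,1,3,5,7,9
d: 0,1,1,0,1,1,1,1
b: 0,-2,2,3,-2,5,6,-2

steps = 12; useful = 83; efficiency = 83/96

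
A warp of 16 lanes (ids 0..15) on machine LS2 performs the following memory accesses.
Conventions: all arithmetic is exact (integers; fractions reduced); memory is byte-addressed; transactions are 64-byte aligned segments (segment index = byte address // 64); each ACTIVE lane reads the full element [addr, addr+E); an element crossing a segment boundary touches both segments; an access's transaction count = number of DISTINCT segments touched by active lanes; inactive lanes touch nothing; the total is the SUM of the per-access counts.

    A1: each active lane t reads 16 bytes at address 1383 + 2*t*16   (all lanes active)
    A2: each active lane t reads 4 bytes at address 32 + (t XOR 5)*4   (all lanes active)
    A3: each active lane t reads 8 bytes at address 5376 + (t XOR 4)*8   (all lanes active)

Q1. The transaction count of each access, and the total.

A1: 9 transactions
A2: 2 transactions
A3: 2 transactions

Answer: 9,2,2; total 13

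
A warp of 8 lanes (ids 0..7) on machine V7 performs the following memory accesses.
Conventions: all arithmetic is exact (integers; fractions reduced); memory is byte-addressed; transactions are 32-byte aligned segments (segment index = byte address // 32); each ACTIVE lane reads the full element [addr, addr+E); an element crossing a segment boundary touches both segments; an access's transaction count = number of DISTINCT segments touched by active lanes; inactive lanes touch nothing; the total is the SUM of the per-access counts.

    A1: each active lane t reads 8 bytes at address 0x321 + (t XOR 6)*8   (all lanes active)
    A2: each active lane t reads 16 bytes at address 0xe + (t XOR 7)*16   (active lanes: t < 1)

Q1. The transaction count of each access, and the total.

A1: 3 transactions
A2: 2 transactions

Answer: 3,2; total 5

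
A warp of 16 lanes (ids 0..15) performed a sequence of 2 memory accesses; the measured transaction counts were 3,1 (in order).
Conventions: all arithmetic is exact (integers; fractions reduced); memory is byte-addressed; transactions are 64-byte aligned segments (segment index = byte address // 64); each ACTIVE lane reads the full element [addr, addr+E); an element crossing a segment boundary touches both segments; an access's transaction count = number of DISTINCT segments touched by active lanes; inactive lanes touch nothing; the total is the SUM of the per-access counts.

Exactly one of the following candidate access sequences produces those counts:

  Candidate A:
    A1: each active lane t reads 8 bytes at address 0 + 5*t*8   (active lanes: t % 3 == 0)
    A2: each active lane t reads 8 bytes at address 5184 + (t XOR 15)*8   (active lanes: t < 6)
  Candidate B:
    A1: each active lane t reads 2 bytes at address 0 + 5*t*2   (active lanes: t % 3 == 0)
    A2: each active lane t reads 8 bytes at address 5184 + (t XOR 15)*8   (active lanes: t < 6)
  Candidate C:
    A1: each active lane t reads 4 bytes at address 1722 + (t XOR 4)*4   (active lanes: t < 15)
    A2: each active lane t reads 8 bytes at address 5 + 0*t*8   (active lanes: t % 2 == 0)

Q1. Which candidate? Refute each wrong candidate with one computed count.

A: A1 gives 6 transactions, not 3
C: A1 gives 2 transactions, not 3
B: all counts match (3,1)

Answer: B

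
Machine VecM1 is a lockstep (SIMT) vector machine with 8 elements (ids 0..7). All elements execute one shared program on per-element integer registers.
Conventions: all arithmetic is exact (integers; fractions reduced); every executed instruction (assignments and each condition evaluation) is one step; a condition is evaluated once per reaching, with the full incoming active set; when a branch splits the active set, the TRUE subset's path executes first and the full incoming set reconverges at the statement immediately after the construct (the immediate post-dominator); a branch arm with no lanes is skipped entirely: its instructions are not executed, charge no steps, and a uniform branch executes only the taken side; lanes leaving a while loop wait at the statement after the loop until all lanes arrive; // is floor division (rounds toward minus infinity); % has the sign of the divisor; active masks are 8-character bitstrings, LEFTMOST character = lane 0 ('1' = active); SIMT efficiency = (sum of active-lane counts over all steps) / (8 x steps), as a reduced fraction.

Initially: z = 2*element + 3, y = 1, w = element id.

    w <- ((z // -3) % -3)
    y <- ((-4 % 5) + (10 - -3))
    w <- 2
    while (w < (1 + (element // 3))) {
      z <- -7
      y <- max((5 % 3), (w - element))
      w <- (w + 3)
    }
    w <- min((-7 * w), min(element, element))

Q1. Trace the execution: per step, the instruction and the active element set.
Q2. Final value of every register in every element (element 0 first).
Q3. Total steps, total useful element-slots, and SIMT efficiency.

step 0: w <- ((z // -3) % -3)        11111111
step 1: y <- ((-4 % 5) + (10 - -3))  11111111
step 2: w <- 2                       11111111
step 3: eval (w < (1 + (element // 3))) 11111111
step 4: z <- -7                      00000011
step 5: y <- max((5 % 3), (w - element)) 00000011
step 6: w <- (w + 3)                 00000011
step 7: eval (w < (1 + (element // 3))) 00000011
step 8: w <- min((-7 * w), min(element, element)) 11111111

Answer: 9 steps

z: 3,5,7,9,11,13,-7,-7
y: 14,14,14,14,14,14,2,2
w: -14,-14,-14,-14,-14,-14,-35,-35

steps = 9; useful = 48; efficiency = 48/72 = 2/3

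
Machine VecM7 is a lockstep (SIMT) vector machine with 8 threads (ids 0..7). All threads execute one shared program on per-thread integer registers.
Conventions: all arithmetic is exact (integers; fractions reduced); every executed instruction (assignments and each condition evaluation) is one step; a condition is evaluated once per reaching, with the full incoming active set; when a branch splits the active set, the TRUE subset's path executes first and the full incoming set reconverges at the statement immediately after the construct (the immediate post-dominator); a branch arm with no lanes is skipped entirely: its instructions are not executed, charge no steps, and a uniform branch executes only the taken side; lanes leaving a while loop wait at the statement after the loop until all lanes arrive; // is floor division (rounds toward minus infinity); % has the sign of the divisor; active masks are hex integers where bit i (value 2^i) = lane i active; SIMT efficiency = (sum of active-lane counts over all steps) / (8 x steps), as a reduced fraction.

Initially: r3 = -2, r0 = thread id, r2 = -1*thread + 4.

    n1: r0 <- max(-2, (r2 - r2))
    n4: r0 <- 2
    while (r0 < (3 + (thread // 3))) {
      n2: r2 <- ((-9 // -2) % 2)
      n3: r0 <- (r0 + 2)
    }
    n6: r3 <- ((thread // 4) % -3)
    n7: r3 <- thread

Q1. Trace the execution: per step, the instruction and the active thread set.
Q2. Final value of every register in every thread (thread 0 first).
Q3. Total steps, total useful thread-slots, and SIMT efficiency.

step 0: r0 <- max(-2, (r2 - r2))     0xff
step 1: r0 <- 2                      0xff
step 2: eval (r0 < (3 + (thread // 3))) 0xff
step 3: r2 <- ((-9 // -2) % 2)       0xff
step 4: r0 <- (r0 + 2)               0xff
step 5: eval (r0 < (3 + (thread // 3))) 0xff
step 6: r2 <- ((-9 // -2) % 2)       0xc0
step 7: r0 <- (r0 + 2)               0xc0
step 8: eval (r0 < (3 + (thread // 3))) 0xc0
step 9: r3 <- ((thread // 4) % -3)   0xff
step 10: r3 <- thread                 0xff

Answer: 11 steps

r3: 0,1,2,3,4,5,6,7
r0: 4,4,4,4,4,4,6,6
r2: 0,0,0,0,0,0,0,0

steps = 11; useful = 70; efficiency = 70/88 = 35/44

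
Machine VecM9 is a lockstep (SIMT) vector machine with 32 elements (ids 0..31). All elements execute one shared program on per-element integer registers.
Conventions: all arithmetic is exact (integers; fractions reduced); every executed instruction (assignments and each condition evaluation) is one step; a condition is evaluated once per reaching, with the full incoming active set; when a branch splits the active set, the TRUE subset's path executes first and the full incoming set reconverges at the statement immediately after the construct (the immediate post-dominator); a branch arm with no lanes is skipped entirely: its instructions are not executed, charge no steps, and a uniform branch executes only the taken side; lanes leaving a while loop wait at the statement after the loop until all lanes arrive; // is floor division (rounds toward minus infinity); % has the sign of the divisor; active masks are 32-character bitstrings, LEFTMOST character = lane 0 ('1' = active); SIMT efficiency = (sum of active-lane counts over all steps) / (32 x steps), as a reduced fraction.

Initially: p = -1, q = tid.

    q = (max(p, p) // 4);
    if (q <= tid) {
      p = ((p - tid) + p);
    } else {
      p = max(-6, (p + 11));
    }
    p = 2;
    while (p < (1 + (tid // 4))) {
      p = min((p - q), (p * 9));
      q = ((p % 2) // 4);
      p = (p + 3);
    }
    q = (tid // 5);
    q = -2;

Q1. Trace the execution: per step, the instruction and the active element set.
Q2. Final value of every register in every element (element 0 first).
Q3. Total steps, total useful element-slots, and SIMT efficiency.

step 0: q <- (max(p, p) // 4)        11111111111111111111111111111111
step 1: eval (q <= tid)              11111111111111111111111111111111
step 2: p <- ((p - tid) + p)         11111111111111111111111111111111
step 3: p <- 2                       11111111111111111111111111111111
step 4: eval (p < (1 + (tid // 4)))  11111111111111111111111111111111
step 5: p <- min((p - q), (p * 9))   00000000111111111111111111111111
step 6: q <- ((p % 2) // 4)          00000000111111111111111111111111
step 7: p <- (p + 3)                 00000000111111111111111111111111
step 8: eval (p < (1 + (tid // 4)))  00000000111111111111111111111111
step 9: p <- min((p - q), (p * 9))   00000000000000000000000011111111
step 10: q <- ((p % 2) // 4)          00000000000000000000000011111111
step 11: p <- (p + 3)                 00000000000000000000000011111111
step 12: eval (p < (1 + (tid // 4)))  00000000000000000000000011111111
step 13: q <- (tid // 5)              11111111111111111111111111111111
step 14: q <- -2                      11111111111111111111111111111111

Answer: 15 steps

p: 2,2,2,2,2,2,2,2,6,6,6,6,6,6,6,6,6,6,6,6,6,6,6,6,9,9,9,9,9,9,9,9
q: -2,-2,-2,-2,-2,-2,-2,-2,-2,-2,-2,-2,-2,-2,-2,-2,-2,-2,-2,-2,-2,-2,-2,-2,-2,-2,-2,-2,-2,-2,-2,-2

steps = 15; useful = 352; efficiency = 352/480 = 11/15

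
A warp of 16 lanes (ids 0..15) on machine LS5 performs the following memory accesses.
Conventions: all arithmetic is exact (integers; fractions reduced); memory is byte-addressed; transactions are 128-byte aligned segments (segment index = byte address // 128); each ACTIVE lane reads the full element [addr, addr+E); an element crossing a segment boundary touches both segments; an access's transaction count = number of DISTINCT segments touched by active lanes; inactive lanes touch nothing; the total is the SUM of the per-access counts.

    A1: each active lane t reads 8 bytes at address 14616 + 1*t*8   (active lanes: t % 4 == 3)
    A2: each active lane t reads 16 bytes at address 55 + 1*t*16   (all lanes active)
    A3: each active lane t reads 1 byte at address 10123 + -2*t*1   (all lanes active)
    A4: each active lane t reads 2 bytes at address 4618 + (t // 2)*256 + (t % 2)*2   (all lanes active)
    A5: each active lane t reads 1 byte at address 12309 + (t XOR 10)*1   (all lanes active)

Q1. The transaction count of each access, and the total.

A1: 2 transactions
A2: 3 transactions
A3: 2 transactions
A4: 8 transactions
A5: 1 transaction

Answer: 2,3,2,8,1; total 16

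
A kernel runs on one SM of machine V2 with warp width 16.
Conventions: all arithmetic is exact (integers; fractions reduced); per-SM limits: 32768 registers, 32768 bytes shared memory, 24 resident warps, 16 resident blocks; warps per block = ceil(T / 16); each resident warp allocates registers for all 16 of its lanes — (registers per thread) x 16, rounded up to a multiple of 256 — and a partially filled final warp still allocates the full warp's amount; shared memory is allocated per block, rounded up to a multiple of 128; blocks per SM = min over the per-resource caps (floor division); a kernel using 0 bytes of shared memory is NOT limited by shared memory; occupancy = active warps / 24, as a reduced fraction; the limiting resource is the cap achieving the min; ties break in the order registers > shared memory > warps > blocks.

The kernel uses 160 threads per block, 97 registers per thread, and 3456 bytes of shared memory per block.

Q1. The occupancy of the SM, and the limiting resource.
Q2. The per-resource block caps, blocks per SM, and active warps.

Answer: occupancy 5/12, limited by registers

registers: 1 block
shared memory: 9 blocks
warps: 2 blocks
blocks: 16 blocks

Answer: 1 block, 10 active warps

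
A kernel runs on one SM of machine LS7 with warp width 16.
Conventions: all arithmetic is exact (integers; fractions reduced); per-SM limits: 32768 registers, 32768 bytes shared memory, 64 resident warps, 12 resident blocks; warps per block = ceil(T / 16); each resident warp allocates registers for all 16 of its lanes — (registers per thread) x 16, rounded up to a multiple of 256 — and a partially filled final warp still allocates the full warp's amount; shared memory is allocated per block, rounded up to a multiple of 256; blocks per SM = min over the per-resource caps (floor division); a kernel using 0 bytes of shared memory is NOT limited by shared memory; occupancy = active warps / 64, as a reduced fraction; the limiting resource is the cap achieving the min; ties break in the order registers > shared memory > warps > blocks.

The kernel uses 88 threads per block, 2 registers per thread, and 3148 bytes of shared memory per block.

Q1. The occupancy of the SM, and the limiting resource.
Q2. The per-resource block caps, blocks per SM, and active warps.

Answer: occupancy 27/32, limited by shared memory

registers: 21 blocks
shared memory: 9 blocks
warps: 10 blocks
blocks: 12 blocks

Answer: 9 blocks, 54 active warps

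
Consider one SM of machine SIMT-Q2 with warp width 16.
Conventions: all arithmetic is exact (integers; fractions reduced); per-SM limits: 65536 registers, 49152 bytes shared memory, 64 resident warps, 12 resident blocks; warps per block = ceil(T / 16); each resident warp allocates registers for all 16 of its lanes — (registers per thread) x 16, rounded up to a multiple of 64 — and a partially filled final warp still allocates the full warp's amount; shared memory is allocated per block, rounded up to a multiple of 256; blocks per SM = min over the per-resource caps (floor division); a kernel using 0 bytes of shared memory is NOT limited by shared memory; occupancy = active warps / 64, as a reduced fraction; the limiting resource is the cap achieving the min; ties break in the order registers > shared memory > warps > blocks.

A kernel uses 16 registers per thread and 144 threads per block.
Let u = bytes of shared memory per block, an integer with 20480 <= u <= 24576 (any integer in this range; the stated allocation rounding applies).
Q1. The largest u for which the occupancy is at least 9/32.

Answer: u = 24576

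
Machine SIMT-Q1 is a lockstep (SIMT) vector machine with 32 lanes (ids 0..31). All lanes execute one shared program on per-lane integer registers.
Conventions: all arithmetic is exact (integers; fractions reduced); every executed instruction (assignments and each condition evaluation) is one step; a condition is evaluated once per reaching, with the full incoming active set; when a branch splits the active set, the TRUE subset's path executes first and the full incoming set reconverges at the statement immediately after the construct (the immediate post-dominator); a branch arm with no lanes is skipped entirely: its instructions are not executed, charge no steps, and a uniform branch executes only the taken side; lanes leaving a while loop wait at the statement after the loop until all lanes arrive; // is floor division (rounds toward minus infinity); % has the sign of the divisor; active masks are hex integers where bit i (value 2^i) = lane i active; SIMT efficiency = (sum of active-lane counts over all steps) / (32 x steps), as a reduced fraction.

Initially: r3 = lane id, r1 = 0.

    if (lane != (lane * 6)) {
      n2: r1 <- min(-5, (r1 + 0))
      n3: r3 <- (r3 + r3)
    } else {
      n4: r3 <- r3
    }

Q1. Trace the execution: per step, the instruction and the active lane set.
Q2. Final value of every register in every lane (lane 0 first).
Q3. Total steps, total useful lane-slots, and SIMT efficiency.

step 0: eval (lane != (lane * 6))    0xffffffff
step 1: r1 <- min(-5, (r1 + 0))      0xfffffffe
step 2: r3 <- (r3 + r3)              0xfffffffe
step 3: r3 <- r3                     0x00000001

Answer: 4 steps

r3: 0,2,4,6,8,10,12,14,16,18,20,22,24,26,28,30,32,34,36,38,40,42,44,46,48,50,52,54,56,58,60,62
r1: 0,-5,-5,-5,-5,-5,-5,-5,-5,-5,-5,-5,-5,-5,-5,-5,-5,-5,-5,-5,-5,-5,-5,-5,-5,-5,-5,-5,-5,-5,-5,-5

steps = 4; useful = 95; efficiency = 95/128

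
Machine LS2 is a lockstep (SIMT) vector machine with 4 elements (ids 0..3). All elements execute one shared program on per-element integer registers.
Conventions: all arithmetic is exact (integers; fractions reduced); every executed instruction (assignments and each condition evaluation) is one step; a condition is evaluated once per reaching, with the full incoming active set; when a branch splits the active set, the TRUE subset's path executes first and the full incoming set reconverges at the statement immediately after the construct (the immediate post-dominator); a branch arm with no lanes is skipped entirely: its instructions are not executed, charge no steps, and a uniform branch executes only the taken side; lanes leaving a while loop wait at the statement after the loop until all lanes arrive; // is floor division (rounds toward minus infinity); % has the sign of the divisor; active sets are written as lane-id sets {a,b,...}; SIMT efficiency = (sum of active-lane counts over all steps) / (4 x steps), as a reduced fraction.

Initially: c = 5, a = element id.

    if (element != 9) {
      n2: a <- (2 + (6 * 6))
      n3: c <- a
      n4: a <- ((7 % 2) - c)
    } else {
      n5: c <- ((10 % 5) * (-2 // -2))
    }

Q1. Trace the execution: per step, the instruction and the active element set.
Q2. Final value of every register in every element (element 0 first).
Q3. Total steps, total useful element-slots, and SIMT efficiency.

step 0: eval (element != 9)          {0,1,2,3}
step 1: a <- (2 + (6 * 6))           {0,1,2,3}
step 2: c <- a                       {0,1,2,3}
step 3: a <- ((7 % 2) - c)           {0,1,2,3}

Answer: 4 steps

c: 38,38,38,38
a: -37,-37,-37,-37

steps = 4; useful = 16; efficiency = 16/16 = 1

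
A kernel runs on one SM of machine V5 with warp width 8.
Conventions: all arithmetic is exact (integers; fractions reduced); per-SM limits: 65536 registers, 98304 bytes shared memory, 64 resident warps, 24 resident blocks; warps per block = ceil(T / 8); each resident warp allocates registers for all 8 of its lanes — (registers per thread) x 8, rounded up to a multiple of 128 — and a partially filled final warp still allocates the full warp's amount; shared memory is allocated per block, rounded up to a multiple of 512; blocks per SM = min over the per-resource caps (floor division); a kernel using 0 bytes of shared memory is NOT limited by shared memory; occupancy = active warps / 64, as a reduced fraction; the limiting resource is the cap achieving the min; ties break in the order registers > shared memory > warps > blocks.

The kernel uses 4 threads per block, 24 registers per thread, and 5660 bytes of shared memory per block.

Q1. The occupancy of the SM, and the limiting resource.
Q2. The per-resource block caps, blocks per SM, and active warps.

Answer: occupancy 1/4, limited by shared memory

registers: 256 blocks
shared memory: 16 blocks
warps: 64 blocks
blocks: 24 blocks

Answer: 16 blocks, 16 active warps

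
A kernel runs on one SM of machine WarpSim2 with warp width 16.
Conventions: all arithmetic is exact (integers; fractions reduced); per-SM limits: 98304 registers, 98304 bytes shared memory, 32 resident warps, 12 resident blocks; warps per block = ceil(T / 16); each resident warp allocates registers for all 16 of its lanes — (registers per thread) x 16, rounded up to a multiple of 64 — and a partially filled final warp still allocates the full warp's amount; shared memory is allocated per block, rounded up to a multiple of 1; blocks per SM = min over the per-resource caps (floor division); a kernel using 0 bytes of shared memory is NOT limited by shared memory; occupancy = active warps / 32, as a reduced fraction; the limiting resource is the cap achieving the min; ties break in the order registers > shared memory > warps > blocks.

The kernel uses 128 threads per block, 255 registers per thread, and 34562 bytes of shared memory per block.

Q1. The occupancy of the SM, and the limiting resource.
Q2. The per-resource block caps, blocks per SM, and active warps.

Answer: occupancy 1/2, limited by shared memory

registers: 3 blocks
shared memory: 2 blocks
warps: 4 blocks
blocks: 12 blocks

Answer: 2 blocks, 16 active warps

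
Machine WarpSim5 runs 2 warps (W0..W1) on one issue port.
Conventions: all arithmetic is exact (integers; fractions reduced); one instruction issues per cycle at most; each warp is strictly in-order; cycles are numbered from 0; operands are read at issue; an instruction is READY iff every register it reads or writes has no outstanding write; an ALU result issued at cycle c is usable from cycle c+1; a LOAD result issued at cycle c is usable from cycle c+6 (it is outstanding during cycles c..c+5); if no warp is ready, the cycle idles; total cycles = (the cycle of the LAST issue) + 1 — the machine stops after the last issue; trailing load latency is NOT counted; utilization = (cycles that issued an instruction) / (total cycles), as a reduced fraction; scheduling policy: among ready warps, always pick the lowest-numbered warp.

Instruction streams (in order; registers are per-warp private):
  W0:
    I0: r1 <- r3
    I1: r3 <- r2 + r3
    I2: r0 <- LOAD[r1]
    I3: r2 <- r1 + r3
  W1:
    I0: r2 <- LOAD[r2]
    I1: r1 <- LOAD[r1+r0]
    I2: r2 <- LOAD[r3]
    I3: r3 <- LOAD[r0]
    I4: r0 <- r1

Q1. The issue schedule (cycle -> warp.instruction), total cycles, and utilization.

cycle 0: W0.I0
cycle 1: W0.I1
cycle 2: W0.I2
cycle 3: W0.I3
cycle 4: W1.I0
cycle 5: W1.I1
cycle 6: idle
cycle 7: idle
cycle 8: idle
cycle 9: idle
cycle 10: W1.I2
cycle 11: W1.I3
cycle 12: W1.I4

Answer: 13 cycles, utilization 9/13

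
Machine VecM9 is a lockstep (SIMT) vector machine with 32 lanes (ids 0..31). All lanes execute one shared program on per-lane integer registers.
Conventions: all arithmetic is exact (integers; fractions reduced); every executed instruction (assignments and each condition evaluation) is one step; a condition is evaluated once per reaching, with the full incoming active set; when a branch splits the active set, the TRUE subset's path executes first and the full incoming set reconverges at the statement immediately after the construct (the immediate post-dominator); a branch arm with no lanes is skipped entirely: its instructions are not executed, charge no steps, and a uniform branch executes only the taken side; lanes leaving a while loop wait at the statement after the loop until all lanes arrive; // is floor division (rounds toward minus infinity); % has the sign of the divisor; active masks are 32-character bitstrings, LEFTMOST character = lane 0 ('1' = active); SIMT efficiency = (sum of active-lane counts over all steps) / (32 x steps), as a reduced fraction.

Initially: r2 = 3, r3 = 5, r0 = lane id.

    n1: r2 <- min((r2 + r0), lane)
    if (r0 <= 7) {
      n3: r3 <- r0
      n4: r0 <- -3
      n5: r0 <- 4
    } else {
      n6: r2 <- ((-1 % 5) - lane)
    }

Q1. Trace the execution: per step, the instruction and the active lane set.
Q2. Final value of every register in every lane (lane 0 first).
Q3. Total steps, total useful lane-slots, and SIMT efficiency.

step 0: r2 <- min((r2 + r0), lane)   11111111111111111111111111111111
step 1: eval (r0 <= 7)               11111111111111111111111111111111
step 2: r3 <- r0                     11111111000000000000000000000000
step 3: r0 <- -3                     11111111000000000000000000000000
step 4: r0 <- 4                      11111111000000000000000000000000
step 5: r2 <- ((-1 % 5) - lane)      00000000111111111111111111111111

Answer: 6 steps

r2: 0,1,2,3,4,5,6,7,-4,-5,-6,-7,-8,-9,-10,-11,-12,-13,-14,-15,-16,-17,-18,-19,-20,-21,-22,-23,-24,-25,-26,-27
r3: 0,1,2,3,4,5,6,7,5,5,5,5,5,5,5,5,5,5,5,5,5,5,5,5,5,5,5,5,5,5,5,5
r0: 4,4,4,4,4,4,4,4,8,9,10,11,12,13,14,15,16,17,18,19,20,21,22,23,24,25,26,27,28,29,30,31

steps = 6; useful = 112; efficiency = 112/192 = 7/12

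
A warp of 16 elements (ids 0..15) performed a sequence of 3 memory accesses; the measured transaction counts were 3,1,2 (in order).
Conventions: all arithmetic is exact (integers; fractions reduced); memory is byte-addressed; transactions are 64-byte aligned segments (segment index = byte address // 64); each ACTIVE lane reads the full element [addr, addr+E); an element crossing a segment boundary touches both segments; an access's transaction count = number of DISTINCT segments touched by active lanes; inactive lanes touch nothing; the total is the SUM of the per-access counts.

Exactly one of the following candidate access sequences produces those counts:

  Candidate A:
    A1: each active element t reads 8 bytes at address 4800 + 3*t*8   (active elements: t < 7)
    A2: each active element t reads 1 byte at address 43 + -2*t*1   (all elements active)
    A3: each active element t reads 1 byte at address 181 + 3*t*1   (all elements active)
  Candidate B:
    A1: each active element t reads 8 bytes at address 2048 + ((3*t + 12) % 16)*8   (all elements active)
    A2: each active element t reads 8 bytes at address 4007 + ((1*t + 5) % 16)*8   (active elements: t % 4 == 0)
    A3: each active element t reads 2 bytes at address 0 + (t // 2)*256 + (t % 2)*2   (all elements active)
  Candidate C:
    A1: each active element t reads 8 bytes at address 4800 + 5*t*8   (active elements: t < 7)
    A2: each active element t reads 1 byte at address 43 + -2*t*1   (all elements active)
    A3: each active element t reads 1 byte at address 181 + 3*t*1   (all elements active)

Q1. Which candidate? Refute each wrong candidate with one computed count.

B: A1 gives 2 transactions, not 3
C: A1 gives 4 transactions, not 3
A: all counts match (3,1,2)

Answer: A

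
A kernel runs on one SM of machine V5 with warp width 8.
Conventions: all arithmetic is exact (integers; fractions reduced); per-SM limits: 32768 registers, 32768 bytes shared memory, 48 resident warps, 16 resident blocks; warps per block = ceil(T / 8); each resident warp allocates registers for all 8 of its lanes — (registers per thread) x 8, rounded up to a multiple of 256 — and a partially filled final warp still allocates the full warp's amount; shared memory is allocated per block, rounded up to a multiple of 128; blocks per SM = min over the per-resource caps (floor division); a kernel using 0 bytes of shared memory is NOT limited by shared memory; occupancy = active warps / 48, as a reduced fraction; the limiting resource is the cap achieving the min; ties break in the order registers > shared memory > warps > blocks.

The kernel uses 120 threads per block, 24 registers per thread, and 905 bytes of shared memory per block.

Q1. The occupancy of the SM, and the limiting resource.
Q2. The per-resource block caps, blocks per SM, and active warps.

Answer: occupancy 15/16, limited by warps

registers: 8 blocks
shared memory: 32 blocks
warps: 3 blocks
blocks: 16 blocks

Answer: 3 blocks, 45 active warps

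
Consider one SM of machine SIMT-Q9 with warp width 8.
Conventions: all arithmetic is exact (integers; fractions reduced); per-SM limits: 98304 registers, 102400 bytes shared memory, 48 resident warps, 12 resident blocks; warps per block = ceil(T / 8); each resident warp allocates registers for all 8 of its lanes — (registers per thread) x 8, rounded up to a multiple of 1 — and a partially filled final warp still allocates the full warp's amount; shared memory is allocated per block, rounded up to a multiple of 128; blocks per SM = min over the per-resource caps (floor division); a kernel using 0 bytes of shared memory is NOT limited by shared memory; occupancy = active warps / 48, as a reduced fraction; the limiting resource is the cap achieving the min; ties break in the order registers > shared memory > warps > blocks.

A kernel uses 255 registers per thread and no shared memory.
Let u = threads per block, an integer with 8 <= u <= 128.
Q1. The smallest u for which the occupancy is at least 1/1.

Answer: u = 25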